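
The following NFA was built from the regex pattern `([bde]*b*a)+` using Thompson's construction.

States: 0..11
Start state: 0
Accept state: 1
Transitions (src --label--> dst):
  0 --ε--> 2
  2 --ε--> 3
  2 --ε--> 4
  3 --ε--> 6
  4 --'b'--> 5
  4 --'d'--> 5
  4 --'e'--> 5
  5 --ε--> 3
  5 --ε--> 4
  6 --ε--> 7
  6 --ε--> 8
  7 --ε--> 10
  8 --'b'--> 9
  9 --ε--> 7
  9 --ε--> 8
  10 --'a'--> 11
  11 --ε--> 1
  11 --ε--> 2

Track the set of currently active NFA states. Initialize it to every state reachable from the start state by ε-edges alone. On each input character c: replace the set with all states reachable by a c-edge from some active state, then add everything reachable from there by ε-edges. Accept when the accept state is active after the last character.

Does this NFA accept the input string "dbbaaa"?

initial (ε-close {0}): {0,2,3,4,6,7,8,10}
'd' @ 1: {3,4,5,6,7,8,10}
'b' @ 2: {3,4,5,6,7,8,9,10}
'b' @ 3: {3,4,5,6,7,8,9,10}
'a' @ 4: {1,2,3,4,6,7,8,10,11}  (accept∈set)
'a' @ 5: {1,2,3,4,6,7,8,10,11}  (accept∈set)
'a' @ 6: {1,2,3,4,6,7,8,10,11}  (accept∈set)
end set {1,2,3,4,6,7,8,10,11} — state 1 in

Answer: ACCEPT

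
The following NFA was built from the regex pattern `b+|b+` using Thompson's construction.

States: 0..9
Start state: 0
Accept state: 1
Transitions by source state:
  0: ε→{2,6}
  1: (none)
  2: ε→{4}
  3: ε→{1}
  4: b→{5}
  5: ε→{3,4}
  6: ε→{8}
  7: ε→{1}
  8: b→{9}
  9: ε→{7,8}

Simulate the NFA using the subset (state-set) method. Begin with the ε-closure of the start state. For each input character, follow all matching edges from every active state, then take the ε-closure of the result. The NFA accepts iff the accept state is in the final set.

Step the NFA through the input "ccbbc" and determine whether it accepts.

Answer: REJECT

Derivation:
S₀ = ε-closure({0}) = {0,2,4,6,8}
'c' @ 1: {}  — state set empty
rest 'cbbc' ignored (set empty)
after full input: {}  (accept=1 not in)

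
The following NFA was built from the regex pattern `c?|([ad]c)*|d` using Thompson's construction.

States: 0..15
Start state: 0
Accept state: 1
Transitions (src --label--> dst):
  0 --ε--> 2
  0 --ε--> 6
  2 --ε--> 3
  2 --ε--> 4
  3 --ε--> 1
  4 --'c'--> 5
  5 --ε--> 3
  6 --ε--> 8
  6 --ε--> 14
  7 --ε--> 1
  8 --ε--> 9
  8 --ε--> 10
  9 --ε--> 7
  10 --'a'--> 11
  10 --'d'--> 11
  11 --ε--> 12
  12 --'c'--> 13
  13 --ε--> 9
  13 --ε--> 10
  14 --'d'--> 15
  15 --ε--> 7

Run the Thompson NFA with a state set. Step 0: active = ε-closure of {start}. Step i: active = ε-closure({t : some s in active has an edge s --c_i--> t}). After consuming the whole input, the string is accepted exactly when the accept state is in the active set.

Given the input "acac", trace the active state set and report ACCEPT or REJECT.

Answer: ACCEPT

Steps:
initial (ε-close {0}): {0,1,2,3,4,6,7,8,9,10,14}
'a' @ 1: {11,12}
'c' @ 2: {1,7,9,10,13}  (accept∈set)
'a' @ 3: {11,12}
'c' @ 4: {1,7,9,10,13}  (accept∈set)
after full input: {1,7,9,10,13}  (accept=1 in)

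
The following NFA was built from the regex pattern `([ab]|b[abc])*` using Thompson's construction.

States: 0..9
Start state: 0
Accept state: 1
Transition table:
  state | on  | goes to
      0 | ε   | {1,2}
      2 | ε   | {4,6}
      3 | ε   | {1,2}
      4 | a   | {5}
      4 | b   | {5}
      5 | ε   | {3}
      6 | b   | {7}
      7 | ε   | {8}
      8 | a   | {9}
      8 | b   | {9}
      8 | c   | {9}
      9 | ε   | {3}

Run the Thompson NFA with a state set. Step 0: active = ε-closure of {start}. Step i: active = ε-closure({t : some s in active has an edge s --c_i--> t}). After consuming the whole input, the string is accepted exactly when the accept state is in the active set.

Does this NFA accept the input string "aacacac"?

Answer: REJECT

Derivation:
start: ε-closure({0}) = {0,1,2,4,6}
'a' @ 1: {1,2,3,4,5,6}  (accept∈set)
'a' @ 2: {1,2,3,4,5,6}  (accept∈set)
'c' @ 3: {}  — dead — no transitions
rest 'acac' ignored (set empty)
after full input: {}  (accept=1 not in)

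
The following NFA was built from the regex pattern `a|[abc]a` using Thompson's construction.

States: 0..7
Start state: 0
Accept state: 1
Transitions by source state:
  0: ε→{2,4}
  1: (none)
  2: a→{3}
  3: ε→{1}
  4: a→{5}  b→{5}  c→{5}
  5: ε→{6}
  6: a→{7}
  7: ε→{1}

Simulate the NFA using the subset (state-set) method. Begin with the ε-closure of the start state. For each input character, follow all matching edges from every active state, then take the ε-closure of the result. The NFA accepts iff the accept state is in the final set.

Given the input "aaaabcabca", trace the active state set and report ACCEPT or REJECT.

Answer: REJECT

Trace:
start: ε-closure({0}) = {0,2,4}
'a' @ 1: {1,3,5,6}  [accepting]
'a' @ 2: {1,7}  [accepting]
'a' @ 3: {}  — state set empty
rest 'abcabca' ignored (set empty)
end set {} — state 1 not in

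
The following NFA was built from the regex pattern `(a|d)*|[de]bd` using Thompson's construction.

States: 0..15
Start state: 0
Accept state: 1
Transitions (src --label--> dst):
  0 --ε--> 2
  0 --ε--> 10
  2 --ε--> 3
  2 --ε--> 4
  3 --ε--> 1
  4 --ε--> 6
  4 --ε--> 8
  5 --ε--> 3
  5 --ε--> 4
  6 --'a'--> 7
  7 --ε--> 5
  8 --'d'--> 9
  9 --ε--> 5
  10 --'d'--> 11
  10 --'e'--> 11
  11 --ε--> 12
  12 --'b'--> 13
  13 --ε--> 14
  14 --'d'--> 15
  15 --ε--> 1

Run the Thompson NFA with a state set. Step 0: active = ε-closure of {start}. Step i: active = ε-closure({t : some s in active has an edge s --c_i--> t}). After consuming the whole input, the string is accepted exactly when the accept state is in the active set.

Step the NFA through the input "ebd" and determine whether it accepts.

Answer: ACCEPT

Steps:
initial (ε-close {0}): {0,1,2,3,4,6,8,10}
'e' @ 1: {11,12}
'b' @ 2: {13,14}
'd' @ 3: {1,15}  ✓accept
end set {1,15} — state 1 in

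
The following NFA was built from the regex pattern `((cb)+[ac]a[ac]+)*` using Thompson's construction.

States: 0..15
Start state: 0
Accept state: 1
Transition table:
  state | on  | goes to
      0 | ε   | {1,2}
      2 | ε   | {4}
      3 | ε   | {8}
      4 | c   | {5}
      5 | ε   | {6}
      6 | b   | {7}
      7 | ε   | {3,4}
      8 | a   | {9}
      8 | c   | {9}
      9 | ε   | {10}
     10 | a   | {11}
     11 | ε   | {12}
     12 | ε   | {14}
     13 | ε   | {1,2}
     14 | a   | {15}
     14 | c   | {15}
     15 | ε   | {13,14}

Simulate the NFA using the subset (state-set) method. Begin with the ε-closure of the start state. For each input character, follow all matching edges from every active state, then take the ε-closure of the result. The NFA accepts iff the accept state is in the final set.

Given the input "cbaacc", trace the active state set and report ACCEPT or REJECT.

initial (ε-close {0}): {0,1,2,4}
'c' @ 1: {5,6}
'b' @ 2: {3,4,7,8}
'a' @ 3: {9,10}
'a' @ 4: {11,12,14}
'c' @ 5: {1,2,4,13,14,15}  (accept∈set)
'c' @ 6: {1,2,4,5,6,13,14,15}  (accept∈set)
end set {1,2,4,5,6,13,14,15} — state 1 in

Answer: ACCEPT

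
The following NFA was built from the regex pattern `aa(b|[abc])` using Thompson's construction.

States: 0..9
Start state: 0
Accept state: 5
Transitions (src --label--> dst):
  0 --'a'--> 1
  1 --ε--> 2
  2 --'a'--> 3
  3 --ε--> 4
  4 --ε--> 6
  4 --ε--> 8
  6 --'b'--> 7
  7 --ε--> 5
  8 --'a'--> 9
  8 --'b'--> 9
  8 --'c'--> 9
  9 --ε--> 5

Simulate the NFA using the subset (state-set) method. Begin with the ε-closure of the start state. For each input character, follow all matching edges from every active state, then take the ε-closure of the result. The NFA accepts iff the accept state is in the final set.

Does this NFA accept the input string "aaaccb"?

initial (ε-close {0}): {0}
'a' @ 1: {1,2}
'a' @ 2: {3,4,6,8}
'a' @ 3: {5,9}  ✓accept
'c' @ 4: {}  — dead — no transitions
rest 'cb' ignored (set empty)
end set {} — state 5 not in

Answer: REJECT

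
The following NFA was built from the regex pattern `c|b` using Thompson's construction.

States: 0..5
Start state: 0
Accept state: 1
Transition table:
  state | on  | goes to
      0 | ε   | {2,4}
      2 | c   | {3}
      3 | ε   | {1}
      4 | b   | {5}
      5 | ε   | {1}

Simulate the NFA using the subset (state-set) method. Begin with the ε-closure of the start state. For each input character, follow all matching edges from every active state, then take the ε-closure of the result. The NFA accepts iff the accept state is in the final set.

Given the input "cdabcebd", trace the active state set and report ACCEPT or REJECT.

initial (ε-close {0}): {0,2,4}
'c' @ 1: {1,3}  (accept∈set)
'd' @ 2: {}  — dead — no transitions
rest 'abcebd' ignored (set empty)
after full input: {}  (accept=1 not in)

Answer: REJECT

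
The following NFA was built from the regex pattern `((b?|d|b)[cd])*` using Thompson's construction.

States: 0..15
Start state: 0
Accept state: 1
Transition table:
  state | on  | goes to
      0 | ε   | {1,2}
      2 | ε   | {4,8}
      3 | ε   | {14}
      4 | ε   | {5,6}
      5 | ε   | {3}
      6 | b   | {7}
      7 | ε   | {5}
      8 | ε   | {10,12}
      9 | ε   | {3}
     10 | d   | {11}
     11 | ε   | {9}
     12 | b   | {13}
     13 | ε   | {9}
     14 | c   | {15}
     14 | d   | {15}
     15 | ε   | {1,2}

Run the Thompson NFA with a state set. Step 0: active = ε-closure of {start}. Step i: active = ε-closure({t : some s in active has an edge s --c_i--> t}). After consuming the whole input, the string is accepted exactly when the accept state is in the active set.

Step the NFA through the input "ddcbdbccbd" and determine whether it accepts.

Answer: ACCEPT

Derivation:
initial (ε-close {0}): {0,1,2,3,4,5,6,8,10,12,14}
'd' @ 1: {1,2,3,4,5,6,8,9,10,11,12,14,15}  ✓accept
'd' @ 2: {1,2,3,4,5,6,8,9,10,11,12,14,15}  ✓accept
'c' @ 3: {1,2,3,4,5,6,8,10,12,14,15}  ✓accept
'b' @ 4: {3,5,7,9,13,14}
'd' @ 5: {1,2,3,4,5,6,8,10,12,14,15}  ✓accept
'b' @ 6: {3,5,7,9,13,14}
'c' @ 7: {1,2,3,4,5,6,8,10,12,14,15}  ✓accept
'c' @ 8: {1,2,3,4,5,6,8,10,12,14,15}  ✓accept
'b' @ 9: {3,5,7,9,13,14}
'd' @ 10: {1,2,3,4,5,6,8,10,12,14,15}  ✓accept
after full input: {1,2,3,4,5,6,8,10,12,14,15}  (accept=1 in)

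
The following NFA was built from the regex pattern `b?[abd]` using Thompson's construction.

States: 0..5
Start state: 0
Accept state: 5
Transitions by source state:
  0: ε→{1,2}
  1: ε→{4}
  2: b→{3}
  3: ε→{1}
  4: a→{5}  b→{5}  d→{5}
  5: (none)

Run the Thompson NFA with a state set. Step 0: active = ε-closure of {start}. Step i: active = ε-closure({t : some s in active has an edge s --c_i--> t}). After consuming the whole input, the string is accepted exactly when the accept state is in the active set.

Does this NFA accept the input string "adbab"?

Answer: REJECT

Steps:
S₀ = ε-closure({0}) = {0,1,2,4}
'a' @ 1: {5}  ✓accept
'd' @ 2: {}  — no active states
rest 'bab' ignored (set empty)
end set {} — state 5 not in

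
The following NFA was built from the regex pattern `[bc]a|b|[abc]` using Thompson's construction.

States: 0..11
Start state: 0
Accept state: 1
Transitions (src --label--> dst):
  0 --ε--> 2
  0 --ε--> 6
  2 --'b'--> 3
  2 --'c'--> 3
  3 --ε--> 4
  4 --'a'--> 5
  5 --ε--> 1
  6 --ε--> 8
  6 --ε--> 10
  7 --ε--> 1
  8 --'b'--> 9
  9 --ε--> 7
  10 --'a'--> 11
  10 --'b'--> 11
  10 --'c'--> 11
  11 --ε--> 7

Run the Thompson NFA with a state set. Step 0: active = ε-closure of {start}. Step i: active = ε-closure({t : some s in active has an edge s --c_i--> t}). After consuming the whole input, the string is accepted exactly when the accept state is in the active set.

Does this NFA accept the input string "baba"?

Answer: REJECT

Steps:
start: ε-closure({0}) = {0,2,6,8,10}
'b' @ 1: {1,3,4,7,9,11}  ✓accept
'a' @ 2: {1,5}  ✓accept
'b' @ 3: {}  — dead — no transitions
rest 'a' ignored (set empty)
after full input: {}  (accept=1 not in)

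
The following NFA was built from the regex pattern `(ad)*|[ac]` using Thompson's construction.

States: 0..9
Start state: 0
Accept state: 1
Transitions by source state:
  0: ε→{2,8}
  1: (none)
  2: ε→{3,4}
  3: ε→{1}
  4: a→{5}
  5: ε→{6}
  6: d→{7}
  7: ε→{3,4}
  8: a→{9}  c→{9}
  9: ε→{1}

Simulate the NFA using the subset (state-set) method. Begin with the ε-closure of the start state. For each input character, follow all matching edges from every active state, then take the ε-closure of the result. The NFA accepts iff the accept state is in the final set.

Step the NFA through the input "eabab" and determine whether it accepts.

Answer: REJECT

Derivation:
start: ε-closure({0}) = {0,1,2,3,4,8}
'e' @ 1: {}  — state set empty
rest 'abab' ignored (set empty)
final: {}; accept 1 not in set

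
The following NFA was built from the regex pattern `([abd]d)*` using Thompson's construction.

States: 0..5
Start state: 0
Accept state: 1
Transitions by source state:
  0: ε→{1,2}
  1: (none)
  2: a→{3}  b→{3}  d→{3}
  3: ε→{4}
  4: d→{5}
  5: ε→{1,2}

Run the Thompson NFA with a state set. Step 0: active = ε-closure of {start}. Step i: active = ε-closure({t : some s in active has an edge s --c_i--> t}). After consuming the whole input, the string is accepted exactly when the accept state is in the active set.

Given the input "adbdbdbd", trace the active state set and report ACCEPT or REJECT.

start: ε-closure({0}) = {0,1,2}
'a' @ 1: {3,4}
'd' @ 2: {1,2,5}  ✓accept
'b' @ 3: {3,4}
'd' @ 4: {1,2,5}  ✓accept
'b' @ 5: {3,4}
'd' @ 6: {1,2,5}  ✓accept
'b' @ 7: {3,4}
'd' @ 8: {1,2,5}  ✓accept
final: {1,2,5}; accept 1 in set

Answer: ACCEPT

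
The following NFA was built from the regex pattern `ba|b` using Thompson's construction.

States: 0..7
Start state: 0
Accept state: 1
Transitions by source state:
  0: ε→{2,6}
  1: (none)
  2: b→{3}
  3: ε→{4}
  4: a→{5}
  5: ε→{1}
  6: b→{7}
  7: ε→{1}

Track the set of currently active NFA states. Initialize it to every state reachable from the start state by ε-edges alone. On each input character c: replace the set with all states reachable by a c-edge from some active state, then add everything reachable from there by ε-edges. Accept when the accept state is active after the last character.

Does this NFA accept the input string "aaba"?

initial (ε-close {0}): {0,2,6}
'a' @ 1: {}  — state set empty
rest 'aba' ignored (set empty)
end set {} — state 1 not in

Answer: REJECT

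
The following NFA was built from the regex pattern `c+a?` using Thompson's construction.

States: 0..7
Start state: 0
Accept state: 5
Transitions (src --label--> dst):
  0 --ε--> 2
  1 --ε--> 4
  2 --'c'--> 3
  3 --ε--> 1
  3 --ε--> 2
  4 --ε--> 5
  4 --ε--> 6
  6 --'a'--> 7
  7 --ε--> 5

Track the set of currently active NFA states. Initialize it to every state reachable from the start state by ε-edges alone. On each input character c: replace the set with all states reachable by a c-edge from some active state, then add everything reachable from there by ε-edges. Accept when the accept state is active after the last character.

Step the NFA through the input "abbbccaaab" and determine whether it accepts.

start: ε-closure({0}) = {0,2}
'a' @ 1: {}  — dead — no transitions
rest 'bbbccaaab' ignored (set empty)
final: {}; accept 5 not in set

Answer: REJECT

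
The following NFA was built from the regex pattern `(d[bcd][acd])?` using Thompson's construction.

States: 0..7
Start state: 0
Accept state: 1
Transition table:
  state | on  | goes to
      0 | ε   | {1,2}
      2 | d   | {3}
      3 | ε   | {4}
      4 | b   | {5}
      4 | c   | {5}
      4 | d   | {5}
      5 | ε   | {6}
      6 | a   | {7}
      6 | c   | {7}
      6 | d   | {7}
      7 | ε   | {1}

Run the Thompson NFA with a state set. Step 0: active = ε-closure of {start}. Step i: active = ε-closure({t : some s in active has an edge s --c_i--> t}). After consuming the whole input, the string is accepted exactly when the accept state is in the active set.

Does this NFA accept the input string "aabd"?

initial (ε-close {0}): {0,1,2}
'a' @ 1: {}  — dead — no transitions
rest 'abd' ignored (set empty)
final: {}; accept 1 not in set

Answer: REJECT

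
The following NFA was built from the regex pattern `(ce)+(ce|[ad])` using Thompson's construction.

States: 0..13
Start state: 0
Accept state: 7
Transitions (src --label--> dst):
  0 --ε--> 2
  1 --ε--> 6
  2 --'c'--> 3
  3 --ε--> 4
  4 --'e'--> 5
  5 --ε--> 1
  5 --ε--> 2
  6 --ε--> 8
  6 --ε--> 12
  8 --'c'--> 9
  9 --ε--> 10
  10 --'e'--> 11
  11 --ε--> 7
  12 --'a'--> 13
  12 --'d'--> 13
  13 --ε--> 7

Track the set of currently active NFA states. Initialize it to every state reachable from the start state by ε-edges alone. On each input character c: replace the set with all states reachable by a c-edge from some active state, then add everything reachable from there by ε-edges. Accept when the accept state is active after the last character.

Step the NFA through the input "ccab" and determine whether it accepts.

S₀ = ε-closure({0}) = {0,2}
'c' @ 1: {3,4}
'c' @ 2: {}  — dead — no transitions
rest 'ab' ignored (set empty)
after full input: {}  (accept=7 not in)

Answer: REJECT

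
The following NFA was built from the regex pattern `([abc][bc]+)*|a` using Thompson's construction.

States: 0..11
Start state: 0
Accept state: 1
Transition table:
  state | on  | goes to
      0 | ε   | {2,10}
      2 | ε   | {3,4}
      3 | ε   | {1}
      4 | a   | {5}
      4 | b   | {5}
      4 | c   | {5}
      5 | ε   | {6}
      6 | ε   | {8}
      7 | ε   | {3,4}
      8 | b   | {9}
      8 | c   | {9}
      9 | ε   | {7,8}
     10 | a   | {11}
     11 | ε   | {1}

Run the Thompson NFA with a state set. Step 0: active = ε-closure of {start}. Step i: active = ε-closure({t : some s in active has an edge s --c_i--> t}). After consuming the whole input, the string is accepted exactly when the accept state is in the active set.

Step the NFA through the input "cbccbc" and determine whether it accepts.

Answer: ACCEPT

Derivation:
initial (ε-close {0}): {0,1,2,3,4,10}
'c' @ 1: {5,6,8}
'b' @ 2: {1,3,4,7,8,9}  ✓accept
'c' @ 3: {1,3,4,5,6,7,8,9}  ✓accept
'c' @ 4: {1,3,4,5,6,7,8,9}  ✓accept
'b' @ 5: {1,3,4,5,6,7,8,9}  ✓accept
'c' @ 6: {1,3,4,5,6,7,8,9}  ✓accept
final: {1,3,4,5,6,7,8,9}; accept 1 in set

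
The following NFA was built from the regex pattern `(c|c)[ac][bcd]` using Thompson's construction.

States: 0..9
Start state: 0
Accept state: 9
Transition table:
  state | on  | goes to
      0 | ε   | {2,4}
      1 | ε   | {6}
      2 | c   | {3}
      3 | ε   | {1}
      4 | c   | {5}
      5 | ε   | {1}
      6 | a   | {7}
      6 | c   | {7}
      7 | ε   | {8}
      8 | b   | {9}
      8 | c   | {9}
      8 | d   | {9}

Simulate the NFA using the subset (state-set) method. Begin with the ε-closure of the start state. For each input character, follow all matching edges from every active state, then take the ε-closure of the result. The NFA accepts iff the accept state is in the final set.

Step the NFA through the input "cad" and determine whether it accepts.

start: ε-closure({0}) = {0,2,4}
'c' @ 1: {1,3,5,6}
'a' @ 2: {7,8}
'd' @ 3: {9}  [accepting]
after full input: {9}  (accept=9 in)

Answer: ACCEPT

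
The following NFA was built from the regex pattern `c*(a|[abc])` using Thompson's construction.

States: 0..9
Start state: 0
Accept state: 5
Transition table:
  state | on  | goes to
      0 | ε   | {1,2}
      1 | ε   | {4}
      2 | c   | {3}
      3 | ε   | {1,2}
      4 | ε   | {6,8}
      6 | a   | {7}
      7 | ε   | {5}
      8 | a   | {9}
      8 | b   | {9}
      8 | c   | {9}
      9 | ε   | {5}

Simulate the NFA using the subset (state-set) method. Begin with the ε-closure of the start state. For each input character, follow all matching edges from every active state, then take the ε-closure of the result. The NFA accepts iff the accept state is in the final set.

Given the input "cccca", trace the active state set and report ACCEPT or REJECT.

Answer: ACCEPT

Steps:
initial (ε-close {0}): {0,1,2,4,6,8}
'c' @ 1: {1,2,3,4,5,6,8,9}  ✓accept
'c' @ 2: {1,2,3,4,5,6,8,9}  ✓accept
'c' @ 3: {1,2,3,4,5,6,8,9}  ✓accept
'c' @ 4: {1,2,3,4,5,6,8,9}  ✓accept
'a' @ 5: {5,7,9}  ✓accept
after full input: {5,7,9}  (accept=5 in)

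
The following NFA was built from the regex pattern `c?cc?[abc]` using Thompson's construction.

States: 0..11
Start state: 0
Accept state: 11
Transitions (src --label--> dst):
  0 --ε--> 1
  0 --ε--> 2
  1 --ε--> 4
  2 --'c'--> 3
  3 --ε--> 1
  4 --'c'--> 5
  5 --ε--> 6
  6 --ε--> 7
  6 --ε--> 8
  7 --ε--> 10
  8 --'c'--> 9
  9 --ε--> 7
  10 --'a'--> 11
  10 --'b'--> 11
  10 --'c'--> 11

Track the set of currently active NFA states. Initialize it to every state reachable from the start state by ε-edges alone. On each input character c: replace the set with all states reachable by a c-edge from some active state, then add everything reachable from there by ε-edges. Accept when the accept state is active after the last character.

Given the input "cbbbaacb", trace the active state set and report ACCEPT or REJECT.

Answer: REJECT

Steps:
start: ε-closure({0}) = {0,1,2,4}
'c' @ 1: {1,3,4,5,6,7,8,10}
'b' @ 2: {11}  [accepting]
'b' @ 3: {}  — no active states
rest 'baacb' ignored (set empty)
after full input: {}  (accept=11 not in)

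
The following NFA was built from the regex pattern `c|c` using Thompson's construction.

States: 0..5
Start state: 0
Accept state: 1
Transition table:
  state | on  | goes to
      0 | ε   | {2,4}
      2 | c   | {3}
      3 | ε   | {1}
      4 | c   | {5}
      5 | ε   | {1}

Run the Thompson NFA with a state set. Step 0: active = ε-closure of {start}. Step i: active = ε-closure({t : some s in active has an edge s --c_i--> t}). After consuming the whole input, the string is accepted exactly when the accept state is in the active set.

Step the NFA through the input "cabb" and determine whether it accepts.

S₀ = ε-closure({0}) = {0,2,4}
'c' @ 1: {1,3,5}  [accepting]
'a' @ 2: {}  — no active states
rest 'bb' ignored (set empty)
end set {} — state 1 not in

Answer: REJECT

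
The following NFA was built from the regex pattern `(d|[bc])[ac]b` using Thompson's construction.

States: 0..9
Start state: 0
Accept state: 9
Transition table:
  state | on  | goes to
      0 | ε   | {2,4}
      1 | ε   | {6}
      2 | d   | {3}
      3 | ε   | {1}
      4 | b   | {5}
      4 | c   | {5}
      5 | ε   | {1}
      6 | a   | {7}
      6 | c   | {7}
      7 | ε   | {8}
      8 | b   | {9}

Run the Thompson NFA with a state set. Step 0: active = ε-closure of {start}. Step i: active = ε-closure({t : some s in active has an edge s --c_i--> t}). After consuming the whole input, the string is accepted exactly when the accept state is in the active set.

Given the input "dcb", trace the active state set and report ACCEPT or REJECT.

initial (ε-close {0}): {0,2,4}
'd' @ 1: {1,3,6}
'c' @ 2: {7,8}
'b' @ 3: {9}  (accept∈set)
end set {9} — state 9 in

Answer: ACCEPT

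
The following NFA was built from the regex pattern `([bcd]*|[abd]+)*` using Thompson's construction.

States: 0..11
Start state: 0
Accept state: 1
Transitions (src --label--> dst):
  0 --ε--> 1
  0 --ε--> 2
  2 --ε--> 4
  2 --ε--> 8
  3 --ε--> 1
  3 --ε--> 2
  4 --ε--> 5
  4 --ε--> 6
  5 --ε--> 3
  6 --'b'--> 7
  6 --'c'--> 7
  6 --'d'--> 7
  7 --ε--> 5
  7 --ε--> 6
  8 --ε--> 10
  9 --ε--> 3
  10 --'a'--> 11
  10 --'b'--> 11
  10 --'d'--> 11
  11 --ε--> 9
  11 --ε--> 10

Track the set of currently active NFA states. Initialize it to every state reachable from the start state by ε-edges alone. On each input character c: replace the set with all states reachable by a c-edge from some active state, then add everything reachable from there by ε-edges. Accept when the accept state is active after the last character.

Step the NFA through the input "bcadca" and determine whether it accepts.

Answer: ACCEPT

Derivation:
S₀ = ε-closure({0}) = {0,1,2,3,4,5,6,8,10}
'b' @ 1: {1,2,3,4,5,6,7,8,9,10,11}  ✓accept
'c' @ 2: {1,2,3,4,5,6,7,8,10}  ✓accept
'a' @ 3: {1,2,3,4,5,6,8,9,10,11}  ✓accept
'd' @ 4: {1,2,3,4,5,6,7,8,9,10,11}  ✓accept
'c' @ 5: {1,2,3,4,5,6,7,8,10}  ✓accept
'a' @ 6: {1,2,3,4,5,6,8,9,10,11}  ✓accept
end set {1,2,3,4,5,6,8,9,10,11} — state 1 in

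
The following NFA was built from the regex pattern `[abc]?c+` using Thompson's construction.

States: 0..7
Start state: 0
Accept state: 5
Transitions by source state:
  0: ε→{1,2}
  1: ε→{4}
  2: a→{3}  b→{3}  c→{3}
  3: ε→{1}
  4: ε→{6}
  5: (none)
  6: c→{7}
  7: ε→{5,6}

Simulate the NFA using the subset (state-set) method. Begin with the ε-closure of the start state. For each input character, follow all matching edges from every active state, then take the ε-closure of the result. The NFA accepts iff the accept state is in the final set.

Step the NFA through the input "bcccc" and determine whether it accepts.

Answer: ACCEPT

Trace:
initial (ε-close {0}): {0,1,2,4,6}
'b' @ 1: {1,3,4,6}
'c' @ 2: {5,6,7}  [accepting]
'c' @ 3: {5,6,7}  [accepting]
'c' @ 4: {5,6,7}  [accepting]
'c' @ 5: {5,6,7}  [accepting]
final: {5,6,7}; accept 5 in set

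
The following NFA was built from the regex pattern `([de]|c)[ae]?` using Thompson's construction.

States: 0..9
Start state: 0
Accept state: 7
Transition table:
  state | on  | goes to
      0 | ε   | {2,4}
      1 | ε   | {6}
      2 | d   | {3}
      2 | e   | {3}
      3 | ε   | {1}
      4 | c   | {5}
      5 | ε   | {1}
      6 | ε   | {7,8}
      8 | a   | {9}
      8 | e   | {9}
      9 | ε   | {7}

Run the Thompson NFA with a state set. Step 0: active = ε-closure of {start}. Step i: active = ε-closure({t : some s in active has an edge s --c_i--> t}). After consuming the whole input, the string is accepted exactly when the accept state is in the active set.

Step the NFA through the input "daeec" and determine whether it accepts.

start: ε-closure({0}) = {0,2,4}
'd' @ 1: {1,3,6,7,8}  (accept∈set)
'a' @ 2: {7,9}  (accept∈set)
'e' @ 3: {}  — state set empty
rest 'ec' ignored (set empty)
final: {}; accept 7 not in set

Answer: REJECT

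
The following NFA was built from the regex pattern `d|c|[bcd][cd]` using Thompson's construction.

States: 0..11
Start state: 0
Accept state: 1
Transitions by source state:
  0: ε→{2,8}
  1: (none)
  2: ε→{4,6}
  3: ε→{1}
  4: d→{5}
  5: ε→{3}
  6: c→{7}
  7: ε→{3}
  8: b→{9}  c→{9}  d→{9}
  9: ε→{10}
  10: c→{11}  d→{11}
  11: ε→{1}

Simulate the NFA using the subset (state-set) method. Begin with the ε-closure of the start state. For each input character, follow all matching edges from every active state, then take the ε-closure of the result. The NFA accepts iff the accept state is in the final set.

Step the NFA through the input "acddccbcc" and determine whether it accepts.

Answer: REJECT

Steps:
S₀ = ε-closure({0}) = {0,2,4,6,8}
'a' @ 1: {}  — dead — no transitions
rest 'cddccbcc' ignored (set empty)
after full input: {}  (accept=1 not in)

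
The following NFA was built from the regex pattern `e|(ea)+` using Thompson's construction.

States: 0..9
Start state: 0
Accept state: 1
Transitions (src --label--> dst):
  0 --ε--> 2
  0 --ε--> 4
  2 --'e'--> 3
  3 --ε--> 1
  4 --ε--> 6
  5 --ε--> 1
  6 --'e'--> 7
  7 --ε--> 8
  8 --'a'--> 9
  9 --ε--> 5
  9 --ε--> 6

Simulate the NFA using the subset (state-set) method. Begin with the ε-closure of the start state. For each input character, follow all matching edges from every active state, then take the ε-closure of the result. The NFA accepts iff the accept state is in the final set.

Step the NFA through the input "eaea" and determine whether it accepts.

Answer: ACCEPT

Trace:
S₀ = ε-closure({0}) = {0,2,4,6}
'e' @ 1: {1,3,7,8}  (accept∈set)
'a' @ 2: {1,5,6,9}  (accept∈set)
'e' @ 3: {7,8}
'a' @ 4: {1,5,6,9}  (accept∈set)
final: {1,5,6,9}; accept 1 in set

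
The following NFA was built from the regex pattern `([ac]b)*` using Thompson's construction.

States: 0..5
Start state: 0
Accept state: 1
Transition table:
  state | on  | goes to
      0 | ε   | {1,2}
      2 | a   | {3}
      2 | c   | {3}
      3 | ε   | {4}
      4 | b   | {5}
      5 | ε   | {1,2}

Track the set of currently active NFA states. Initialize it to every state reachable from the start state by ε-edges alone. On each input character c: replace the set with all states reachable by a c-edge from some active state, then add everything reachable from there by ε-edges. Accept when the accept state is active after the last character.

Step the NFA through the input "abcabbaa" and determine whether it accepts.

initial (ε-close {0}): {0,1,2}
'a' @ 1: {3,4}
'b' @ 2: {1,2,5}  ✓accept
'c' @ 3: {3,4}
'a' @ 4: {}  — no active states
rest 'bbaa' ignored (set empty)
final: {}; accept 1 not in set

Answer: REJECT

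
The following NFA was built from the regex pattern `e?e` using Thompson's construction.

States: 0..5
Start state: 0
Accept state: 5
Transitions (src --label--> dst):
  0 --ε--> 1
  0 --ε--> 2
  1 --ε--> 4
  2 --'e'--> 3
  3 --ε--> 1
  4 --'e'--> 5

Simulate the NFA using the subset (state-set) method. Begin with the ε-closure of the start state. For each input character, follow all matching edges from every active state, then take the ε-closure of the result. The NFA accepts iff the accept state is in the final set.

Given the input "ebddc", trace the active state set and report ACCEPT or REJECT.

Answer: REJECT

Trace:
start: ε-closure({0}) = {0,1,2,4}
'e' @ 1: {1,3,4,5}  [accepting]
'b' @ 2: {}  — state set empty
rest 'ddc' ignored (set empty)
after full input: {}  (accept=5 not in)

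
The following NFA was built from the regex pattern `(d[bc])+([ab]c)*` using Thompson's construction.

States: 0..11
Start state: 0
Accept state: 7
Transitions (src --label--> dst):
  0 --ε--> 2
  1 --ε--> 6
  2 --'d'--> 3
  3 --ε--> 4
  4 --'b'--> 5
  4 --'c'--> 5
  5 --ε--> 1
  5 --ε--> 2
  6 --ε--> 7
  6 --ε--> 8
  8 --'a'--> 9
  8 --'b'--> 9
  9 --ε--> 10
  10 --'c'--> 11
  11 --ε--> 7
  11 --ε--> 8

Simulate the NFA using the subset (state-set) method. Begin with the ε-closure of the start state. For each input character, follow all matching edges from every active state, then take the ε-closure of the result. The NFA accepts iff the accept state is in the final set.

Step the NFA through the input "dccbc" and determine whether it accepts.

Answer: REJECT

Derivation:
S₀ = ε-closure({0}) = {0,2}
'd' @ 1: {3,4}
'c' @ 2: {1,2,5,6,7,8}  (accept∈set)
'c' @ 3: {}  — state set empty
rest 'bc' ignored (set empty)
after full input: {}  (accept=7 not in)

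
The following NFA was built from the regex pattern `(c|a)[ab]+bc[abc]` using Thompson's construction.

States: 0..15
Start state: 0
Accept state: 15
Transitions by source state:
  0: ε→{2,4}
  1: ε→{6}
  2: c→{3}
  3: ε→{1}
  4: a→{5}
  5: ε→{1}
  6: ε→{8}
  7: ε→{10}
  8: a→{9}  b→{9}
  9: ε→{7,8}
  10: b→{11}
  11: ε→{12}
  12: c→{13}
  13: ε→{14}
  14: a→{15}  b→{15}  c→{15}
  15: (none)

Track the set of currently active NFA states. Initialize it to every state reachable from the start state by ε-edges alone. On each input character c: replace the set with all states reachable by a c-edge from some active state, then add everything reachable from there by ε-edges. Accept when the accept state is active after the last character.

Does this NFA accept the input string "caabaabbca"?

Answer: ACCEPT

Derivation:
start: ε-closure({0}) = {0,2,4}
'c' @ 1: {1,3,6,8}
'a' @ 2: {7,8,9,10}
'a' @ 3: {7,8,9,10}
'b' @ 4: {7,8,9,10,11,12}
'a' @ 5: {7,8,9,10}
'a' @ 6: {7,8,9,10}
'b' @ 7: {7,8,9,10,11,12}
'b' @ 8: {7,8,9,10,11,12}
'c' @ 9: {13,14}
'a' @ 10: {15}  [accepting]
end set {15} — state 15 in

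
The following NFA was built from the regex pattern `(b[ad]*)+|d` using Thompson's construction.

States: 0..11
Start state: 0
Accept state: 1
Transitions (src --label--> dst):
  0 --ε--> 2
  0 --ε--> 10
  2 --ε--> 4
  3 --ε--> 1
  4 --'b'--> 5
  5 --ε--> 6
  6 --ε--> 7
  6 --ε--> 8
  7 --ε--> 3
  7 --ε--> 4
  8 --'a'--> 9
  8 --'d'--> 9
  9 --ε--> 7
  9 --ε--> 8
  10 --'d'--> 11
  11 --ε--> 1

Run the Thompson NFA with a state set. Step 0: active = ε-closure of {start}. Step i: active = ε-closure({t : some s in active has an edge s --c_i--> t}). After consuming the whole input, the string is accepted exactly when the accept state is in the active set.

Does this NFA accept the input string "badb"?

Answer: ACCEPT

Derivation:
S₀ = ε-closure({0}) = {0,2,4,10}
'b' @ 1: {1,3,4,5,6,7,8}  [accepting]
'a' @ 2: {1,3,4,7,8,9}  [accepting]
'd' @ 3: {1,3,4,7,8,9}  [accepting]
'b' @ 4: {1,3,4,5,6,7,8}  [accepting]
end set {1,3,4,5,6,7,8} — state 1 in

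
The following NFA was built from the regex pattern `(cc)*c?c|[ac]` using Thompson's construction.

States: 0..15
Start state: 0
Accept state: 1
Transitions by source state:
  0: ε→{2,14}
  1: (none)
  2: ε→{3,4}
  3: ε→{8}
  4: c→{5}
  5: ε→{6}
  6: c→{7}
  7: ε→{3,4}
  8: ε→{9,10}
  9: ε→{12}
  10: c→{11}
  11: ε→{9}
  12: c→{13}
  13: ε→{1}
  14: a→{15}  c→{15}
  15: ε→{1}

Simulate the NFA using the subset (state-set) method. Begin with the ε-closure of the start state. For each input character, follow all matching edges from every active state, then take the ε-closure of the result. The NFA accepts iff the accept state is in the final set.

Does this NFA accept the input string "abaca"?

Answer: REJECT

Steps:
start: ε-closure({0}) = {0,2,3,4,8,9,10,12,14}
'a' @ 1: {1,15}  (accept∈set)
'b' @ 2: {}  — dead — no transitions
rest 'aca' ignored (set empty)
after full input: {}  (accept=1 not in)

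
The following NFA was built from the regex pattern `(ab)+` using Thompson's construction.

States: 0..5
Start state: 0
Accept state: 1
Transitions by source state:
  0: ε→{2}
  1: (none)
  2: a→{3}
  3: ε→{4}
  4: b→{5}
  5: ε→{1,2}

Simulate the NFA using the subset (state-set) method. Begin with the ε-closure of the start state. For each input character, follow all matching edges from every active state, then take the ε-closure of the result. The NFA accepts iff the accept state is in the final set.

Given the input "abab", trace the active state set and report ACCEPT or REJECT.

Answer: ACCEPT

Trace:
start: ε-closure({0}) = {0,2}
'a' @ 1: {3,4}
'b' @ 2: {1,2,5}  ✓accept
'a' @ 3: {3,4}
'b' @ 4: {1,2,5}  ✓accept
final: {1,2,5}; accept 1 in set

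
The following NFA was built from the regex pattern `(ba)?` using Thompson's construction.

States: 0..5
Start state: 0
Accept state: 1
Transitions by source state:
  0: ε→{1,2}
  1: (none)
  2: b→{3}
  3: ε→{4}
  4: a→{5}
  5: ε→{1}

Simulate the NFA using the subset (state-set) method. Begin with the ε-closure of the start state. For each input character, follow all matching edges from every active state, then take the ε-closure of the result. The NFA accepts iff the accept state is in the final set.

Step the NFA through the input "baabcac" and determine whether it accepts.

S₀ = ε-closure({0}) = {0,1,2}
'b' @ 1: {3,4}
'a' @ 2: {1,5}  (accept∈set)
'a' @ 3: {}  — no active states
rest 'bcac' ignored (set empty)
final: {}; accept 1 not in set

Answer: REJECT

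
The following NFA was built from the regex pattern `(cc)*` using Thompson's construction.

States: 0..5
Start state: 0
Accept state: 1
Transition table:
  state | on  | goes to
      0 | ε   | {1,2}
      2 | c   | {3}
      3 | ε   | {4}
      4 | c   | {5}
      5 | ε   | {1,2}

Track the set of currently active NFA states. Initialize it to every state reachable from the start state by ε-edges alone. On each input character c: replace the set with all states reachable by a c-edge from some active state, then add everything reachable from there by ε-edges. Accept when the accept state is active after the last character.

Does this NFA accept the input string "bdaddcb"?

Answer: REJECT

Derivation:
start: ε-closure({0}) = {0,1,2}
'b' @ 1: {}  — no active states
rest 'daddcb' ignored (set empty)
after full input: {}  (accept=1 not in)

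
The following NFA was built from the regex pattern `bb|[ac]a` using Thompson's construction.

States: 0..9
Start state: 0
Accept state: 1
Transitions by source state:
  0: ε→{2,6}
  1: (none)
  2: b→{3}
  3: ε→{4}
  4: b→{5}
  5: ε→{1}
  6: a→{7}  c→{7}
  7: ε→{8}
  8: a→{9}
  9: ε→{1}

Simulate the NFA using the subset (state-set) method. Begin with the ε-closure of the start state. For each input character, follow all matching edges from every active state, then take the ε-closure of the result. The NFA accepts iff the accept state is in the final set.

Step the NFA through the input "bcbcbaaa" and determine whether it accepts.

initial (ε-close {0}): {0,2,6}
'b' @ 1: {3,4}
'c' @ 2: {}  — dead — no transitions
rest 'bcbaaa' ignored (set empty)
after full input: {}  (accept=1 not in)

Answer: REJECT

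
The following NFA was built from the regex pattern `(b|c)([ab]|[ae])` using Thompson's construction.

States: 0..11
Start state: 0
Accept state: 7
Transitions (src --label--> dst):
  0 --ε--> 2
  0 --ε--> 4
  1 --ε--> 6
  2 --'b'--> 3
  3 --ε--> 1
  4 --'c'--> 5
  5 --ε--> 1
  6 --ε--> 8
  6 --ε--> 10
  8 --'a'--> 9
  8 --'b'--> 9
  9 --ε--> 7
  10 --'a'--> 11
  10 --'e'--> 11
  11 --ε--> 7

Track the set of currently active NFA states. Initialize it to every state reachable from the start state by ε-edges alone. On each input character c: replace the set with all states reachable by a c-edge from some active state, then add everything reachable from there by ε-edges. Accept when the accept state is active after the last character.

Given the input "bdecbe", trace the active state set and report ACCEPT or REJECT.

initial (ε-close {0}): {0,2,4}
'b' @ 1: {1,3,6,8,10}
'd' @ 2: {}  — no active states
rest 'ecbe' ignored (set empty)
end set {} — state 7 not in

Answer: REJECT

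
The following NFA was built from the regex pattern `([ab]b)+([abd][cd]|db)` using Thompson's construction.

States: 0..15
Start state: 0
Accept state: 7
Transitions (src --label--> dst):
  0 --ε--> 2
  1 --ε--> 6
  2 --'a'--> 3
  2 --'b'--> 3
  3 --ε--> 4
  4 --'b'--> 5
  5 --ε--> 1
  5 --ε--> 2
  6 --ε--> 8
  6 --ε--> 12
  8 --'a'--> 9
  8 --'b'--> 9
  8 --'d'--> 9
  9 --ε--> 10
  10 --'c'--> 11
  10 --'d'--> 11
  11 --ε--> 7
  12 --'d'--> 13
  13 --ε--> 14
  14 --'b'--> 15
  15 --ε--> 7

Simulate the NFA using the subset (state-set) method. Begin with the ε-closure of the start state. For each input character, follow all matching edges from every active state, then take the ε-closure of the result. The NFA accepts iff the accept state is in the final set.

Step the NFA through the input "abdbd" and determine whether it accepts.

Answer: REJECT

Steps:
start: ε-closure({0}) = {0,2}
'a' @ 1: {3,4}
'b' @ 2: {1,2,5,6,8,12}
'd' @ 3: {9,10,13,14}
'b' @ 4: {7,15}  [accepting]
'd' @ 5: {}  — no active states
final: {}; accept 7 not in set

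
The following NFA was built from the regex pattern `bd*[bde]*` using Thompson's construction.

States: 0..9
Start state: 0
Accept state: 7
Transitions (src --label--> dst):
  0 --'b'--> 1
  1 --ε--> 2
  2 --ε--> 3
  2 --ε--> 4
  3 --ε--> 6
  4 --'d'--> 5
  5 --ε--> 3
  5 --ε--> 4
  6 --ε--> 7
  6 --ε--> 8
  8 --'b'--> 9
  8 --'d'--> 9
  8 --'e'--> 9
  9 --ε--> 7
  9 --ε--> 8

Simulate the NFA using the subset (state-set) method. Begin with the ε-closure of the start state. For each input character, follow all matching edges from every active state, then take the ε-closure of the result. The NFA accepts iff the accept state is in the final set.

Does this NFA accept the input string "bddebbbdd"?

S₀ = ε-closure({0}) = {0}
'b' @ 1: {1,2,3,4,6,7,8}  ✓accept
'd' @ 2: {3,4,5,6,7,8,9}  ✓accept
'd' @ 3: {3,4,5,6,7,8,9}  ✓accept
'e' @ 4: {7,8,9}  ✓accept
'b' @ 5: {7,8,9}  ✓accept
'b' @ 6: {7,8,9}  ✓accept
'b' @ 7: {7,8,9}  ✓accept
'd' @ 8: {7,8,9}  ✓accept
'd' @ 9: {7,8,9}  ✓accept
final: {7,8,9}; accept 7 in set

Answer: ACCEPT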